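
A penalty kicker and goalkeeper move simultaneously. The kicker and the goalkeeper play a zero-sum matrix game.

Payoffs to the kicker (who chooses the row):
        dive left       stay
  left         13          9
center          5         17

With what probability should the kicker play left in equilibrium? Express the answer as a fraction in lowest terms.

3/4

Row minima are 9 and 5, so the kicker's maximin is 9; column maxima are 13 and 17, so the goalkeeper's minimax is 13. These differ, so the equilibrium is in mixed strategies.
Let the kicker play left with probability p. The goalkeeper is indifferent when 13p + 5(1−p) = 9p + 17(1−p), giving p = 3/4.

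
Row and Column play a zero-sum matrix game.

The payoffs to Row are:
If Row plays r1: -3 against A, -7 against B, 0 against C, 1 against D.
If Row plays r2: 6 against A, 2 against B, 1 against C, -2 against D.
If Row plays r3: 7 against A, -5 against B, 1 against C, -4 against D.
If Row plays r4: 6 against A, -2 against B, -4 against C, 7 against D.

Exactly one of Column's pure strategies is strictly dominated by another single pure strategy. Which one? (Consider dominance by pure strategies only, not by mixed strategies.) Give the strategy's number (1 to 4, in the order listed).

1

Column prefers columns that give Row less. Compare A with B: -7 < -3, 2 < 6, -5 < 7, -2 < 6.
So B strictly dominates A for Column; A is strictly dominated.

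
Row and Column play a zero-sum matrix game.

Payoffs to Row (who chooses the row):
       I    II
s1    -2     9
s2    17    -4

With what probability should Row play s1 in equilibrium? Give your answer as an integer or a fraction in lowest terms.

Row minima are -2 and -4, so Row's maximin is -2; column maxima are 17 and 9, so Column's minimax is 9. These differ, so the equilibrium is in mixed strategies.
Let Row play s1 with probability p. Column is indifferent when −2p + 17(1−p) = 9p − 4(1−p), giving p = 21/32.

21/32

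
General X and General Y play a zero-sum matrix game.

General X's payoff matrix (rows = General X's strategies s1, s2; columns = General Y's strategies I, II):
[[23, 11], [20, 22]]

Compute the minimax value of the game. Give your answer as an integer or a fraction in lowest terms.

143/7

Row minima are 11 and 20, so General X's maximin is 20; column maxima are 23 and 22, so General Y's minimax is 22. These differ, so the equilibrium is in mixed strategies.
Let General X play s1 with probability p. General Y is indifferent when 23p + 20(1−p) = 11p + 22(1−p), giving p = 1/7.
Let General Y play I with probability q. General X is indifferent when 23q + 11(1−q) = 20q + 22(1−q), giving q = 11/14.
The value is 23·(11/14) + (11)·(3/14) = 143/7.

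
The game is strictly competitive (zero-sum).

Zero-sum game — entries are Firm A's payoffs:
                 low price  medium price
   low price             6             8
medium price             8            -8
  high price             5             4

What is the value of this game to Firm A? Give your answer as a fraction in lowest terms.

Row high price is strictly dominated by row low price, so Firm A never plays it.
The remaining 2×2 game on (low price, medium price) × (low price, medium price) has no saddle point. Let Firm A play low price with probability p; indifference gives 6p + 8(1−p) = 8p − 8(1−p), so p = 8/9.
Similarly Firm B's optimal q on low price is 8/9, and the value is 6·(8/9) + (8)·(1/9) = 56/9.

56/9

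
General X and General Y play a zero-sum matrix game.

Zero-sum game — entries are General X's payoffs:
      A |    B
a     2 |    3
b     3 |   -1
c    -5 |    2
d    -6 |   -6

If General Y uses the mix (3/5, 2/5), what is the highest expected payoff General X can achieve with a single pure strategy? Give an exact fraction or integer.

12/5

a: (2)·(3/5) + (3)·(2/5) = 12/5.
b: (3)·(3/5) + (-1)·(2/5) = 7/5.
c: (-5)·(3/5) + (2)·(2/5) = -11/5.
d: (-6)·(3/5) + (-6)·(2/5) = -6.
The best pure response is a with expected payoff 12/5.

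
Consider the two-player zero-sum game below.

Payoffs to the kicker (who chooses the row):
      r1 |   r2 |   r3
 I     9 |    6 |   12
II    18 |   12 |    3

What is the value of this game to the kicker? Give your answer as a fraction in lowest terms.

42/5

Column r1 is strictly dominated by r2 for the goalkeeper (it gives the kicker more in every row).
The remaining 2×2 game on (I, II) × (r2, r3) has no saddle point. Let the kicker play I with probability p; indifference gives 6p + 12(1−p) = 12p + 3(1−p), so p = 3/5.
Similarly the goalkeeper's optimal q on r2 is 3/5, and the value is 6·(3/5) + (12)·(2/5) = 42/5.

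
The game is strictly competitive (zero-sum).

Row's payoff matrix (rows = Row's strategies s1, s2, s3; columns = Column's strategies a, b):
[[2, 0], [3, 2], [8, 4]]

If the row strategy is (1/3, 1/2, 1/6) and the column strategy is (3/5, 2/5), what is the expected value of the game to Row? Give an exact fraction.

Against (3/5, 2/5), each row's expected payoff is s1: 6/5; s2: 13/5; s3: 32/5.
Taking the (1/3, 1/2, 1/6)-weighted average: (1/3)·(6/5) + (1/2)·(13/5) + (1/6)·(32/5) = 83/30.

83/30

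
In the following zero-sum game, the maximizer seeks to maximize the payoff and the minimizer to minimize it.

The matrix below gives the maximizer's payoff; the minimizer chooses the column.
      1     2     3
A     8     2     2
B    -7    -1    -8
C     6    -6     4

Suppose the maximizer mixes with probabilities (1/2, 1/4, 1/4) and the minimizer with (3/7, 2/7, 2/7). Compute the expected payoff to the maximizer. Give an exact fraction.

Against (3/7, 2/7, 2/7), each row's expected payoff is A: 32/7; B: -39/7; C: 2.
Taking the (1/2, 1/4, 1/4)-weighted average: (1/2)·(32/7) + (1/4)·(-39/7) + (1/4)·(2) = 39/28.

39/28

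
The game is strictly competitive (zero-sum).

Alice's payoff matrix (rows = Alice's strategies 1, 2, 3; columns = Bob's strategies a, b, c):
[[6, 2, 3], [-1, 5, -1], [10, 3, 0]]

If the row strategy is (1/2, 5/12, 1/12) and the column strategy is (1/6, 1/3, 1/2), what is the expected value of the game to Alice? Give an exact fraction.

Against (1/6, 1/3, 1/2), each row's expected payoff is 1: 19/6; 2: 1; 3: 8/3.
Taking the (1/2, 5/12, 1/12)-weighted average: (1/2)·(19/6) + (5/12)·(1) + (1/12)·(8/3) = 20/9.

20/9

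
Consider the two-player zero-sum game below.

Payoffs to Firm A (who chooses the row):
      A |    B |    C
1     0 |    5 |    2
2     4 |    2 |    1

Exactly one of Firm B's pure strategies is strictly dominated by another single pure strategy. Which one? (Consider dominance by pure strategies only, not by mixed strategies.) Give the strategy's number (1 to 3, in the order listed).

2

Firm B prefers columns that give Firm A less. Compare B with C: 2 < 5, 1 < 2.
So C strictly dominates B for Firm B; B is strictly dominated.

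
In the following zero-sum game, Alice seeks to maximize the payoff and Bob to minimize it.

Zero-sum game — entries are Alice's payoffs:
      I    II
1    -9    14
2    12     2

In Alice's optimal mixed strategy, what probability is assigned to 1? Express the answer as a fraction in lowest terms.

Row minima are -9 and 2, so Alice's maximin is 2; column maxima are 12 and 14, so Bob's minimax is 12. These differ, so the equilibrium is in mixed strategies.
Let Alice play 1 with probability p. Bob is indifferent when −9p + 12(1−p) = 14p + 2(1−p), giving p = 10/33.

10/33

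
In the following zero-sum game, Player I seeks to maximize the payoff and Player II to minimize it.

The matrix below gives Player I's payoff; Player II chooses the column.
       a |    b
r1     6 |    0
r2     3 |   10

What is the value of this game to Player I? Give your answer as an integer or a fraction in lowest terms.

Row minima are 0 and 3, so Player I's maximin is 3; column maxima are 6 and 10, so Player II's minimax is 6. These differ, so the equilibrium is in mixed strategies.
Let Player I play r1 with probability p. Player II is indifferent when 6p + 3(1−p) = 10(1−p), giving p = 7/13.
Let Player II play a with probability q. Player I is indifferent when 6q = 3q + 10(1−q), giving q = 10/13.
The value is 6·(10/13) + (0)·(3/13) = 60/13.

60/13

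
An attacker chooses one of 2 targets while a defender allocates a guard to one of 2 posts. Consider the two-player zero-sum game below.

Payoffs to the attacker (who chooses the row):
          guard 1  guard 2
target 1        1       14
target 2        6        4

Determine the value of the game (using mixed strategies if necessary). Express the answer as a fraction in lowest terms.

Row minima are 1 and 4, so the attacker's maximin is 4; column maxima are 6 and 14, so the defender's minimax is 6. These differ, so the equilibrium is in mixed strategies.
Let the attacker play target 1 with probability p. The defender is indifferent when p + 6(1−p) = 14p + 4(1−p), giving p = 2/15.
Let the defender play guard 1 with probability q. The attacker is indifferent when q + 14(1−q) = 6q + 4(1−q), giving q = 2/3.
The value is 1·(2/3) + (14)·(1/3) = 16/3.

16/3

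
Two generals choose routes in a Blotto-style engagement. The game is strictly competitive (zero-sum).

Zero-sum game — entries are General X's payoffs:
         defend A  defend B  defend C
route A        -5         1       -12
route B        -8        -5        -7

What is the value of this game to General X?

Column defend B is strictly dominated by defend A for General Y (it gives General X more in every row).
The remaining 2×2 game on (route A, route B) × (defend A, defend C) has no saddle point. Let General X play route A with probability p; indifference gives −5p − 8(1−p) = −12p − 7(1−p), so p = 1/8.
Similarly General Y's optimal q on defend A is 5/8, and the value is -5·(5/8) + (-12)·(3/8) = -61/8.

-61/8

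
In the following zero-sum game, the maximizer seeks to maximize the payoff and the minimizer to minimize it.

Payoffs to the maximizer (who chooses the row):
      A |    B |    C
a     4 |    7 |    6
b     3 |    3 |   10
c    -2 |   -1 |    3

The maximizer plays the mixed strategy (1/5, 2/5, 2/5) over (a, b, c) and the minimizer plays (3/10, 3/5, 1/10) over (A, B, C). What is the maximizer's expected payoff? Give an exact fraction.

58/25

Against (3/10, 3/5, 1/10), each row's expected payoff is a: 6; b: 37/10; c: -9/10.
Taking the (1/5, 2/5, 2/5)-weighted average: (1/5)·(6) + (2/5)·(37/10) + (2/5)·(-9/10) = 58/25.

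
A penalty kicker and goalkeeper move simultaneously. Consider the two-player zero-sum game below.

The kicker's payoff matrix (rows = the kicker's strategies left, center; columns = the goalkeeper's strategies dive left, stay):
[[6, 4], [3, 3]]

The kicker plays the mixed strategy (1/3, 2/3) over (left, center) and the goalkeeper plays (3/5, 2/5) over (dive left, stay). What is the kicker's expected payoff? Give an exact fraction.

Against (3/5, 2/5), each row's expected payoff is left: 26/5; center: 3.
Taking the (1/3, 2/3)-weighted average: (1/3)·(26/5) + (2/3)·(3) = 56/15.

56/15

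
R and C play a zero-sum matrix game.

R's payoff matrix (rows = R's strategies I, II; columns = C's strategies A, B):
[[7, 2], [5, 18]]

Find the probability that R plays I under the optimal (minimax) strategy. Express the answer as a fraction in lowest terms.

13/18

Row minima are 2 and 5, so R's maximin is 5; column maxima are 7 and 18, so C's minimax is 7. These differ, so the equilibrium is in mixed strategies.
Let R play I with probability p. C is indifferent when 7p + 5(1−p) = 2p + 18(1−p), giving p = 13/18.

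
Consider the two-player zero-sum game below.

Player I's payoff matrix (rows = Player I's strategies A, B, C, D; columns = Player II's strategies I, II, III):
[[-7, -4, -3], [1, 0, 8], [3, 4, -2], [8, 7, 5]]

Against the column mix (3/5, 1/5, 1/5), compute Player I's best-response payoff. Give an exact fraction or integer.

A: (-7)·(3/5) + (-4)·(1/5) + (-3)·(1/5) = -28/5.
B: (1)·(3/5) + (0)·(1/5) + (8)·(1/5) = 11/5.
C: (3)·(3/5) + (4)·(1/5) + (-2)·(1/5) = 11/5.
D: (8)·(3/5) + (7)·(1/5) + (5)·(1/5) = 36/5.
The best pure response is D with expected payoff 36/5.

36/5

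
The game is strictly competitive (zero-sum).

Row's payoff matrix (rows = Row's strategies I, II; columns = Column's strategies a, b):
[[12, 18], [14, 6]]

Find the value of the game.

90/7

Row minima are 12 and 6, so Row's maximin is 12; column maxima are 14 and 18, so Column's minimax is 14. These differ, so the equilibrium is in mixed strategies.
Let Row play I with probability p. Column is indifferent when 12p + 14(1−p) = 18p + 6(1−p), giving p = 4/7.
Let Column play a with probability q. Row is indifferent when 12q + 18(1−q) = 14q + 6(1−q), giving q = 6/7.
The value is 12·(6/7) + (18)·(1/7) = 90/7.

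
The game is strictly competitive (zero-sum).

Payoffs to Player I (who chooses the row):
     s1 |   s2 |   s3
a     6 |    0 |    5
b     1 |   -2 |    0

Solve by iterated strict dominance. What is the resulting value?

Column s1 is strictly dominated by s2 for Player II (0<6, -2<1); eliminate s1.
Row b is strictly dominated by row a (0>-2, 5>0); eliminate b.
Column s3 is strictly dominated by s2 for Player II (0<5); eliminate s3.
Only (a, s2) remains, with payoff 0.

0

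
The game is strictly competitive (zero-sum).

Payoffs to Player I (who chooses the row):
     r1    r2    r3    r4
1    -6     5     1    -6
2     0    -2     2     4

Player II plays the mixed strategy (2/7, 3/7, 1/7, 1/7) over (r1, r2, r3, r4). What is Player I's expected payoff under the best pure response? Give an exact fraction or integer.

0

1: (-6)·(2/7) + (5)·(3/7) + (1)·(1/7) + (-6)·(1/7) = -2/7.
2: (0)·(2/7) + (-2)·(3/7) + (2)·(1/7) + (4)·(1/7) = 0.
The best pure response is 2 with expected payoff 0.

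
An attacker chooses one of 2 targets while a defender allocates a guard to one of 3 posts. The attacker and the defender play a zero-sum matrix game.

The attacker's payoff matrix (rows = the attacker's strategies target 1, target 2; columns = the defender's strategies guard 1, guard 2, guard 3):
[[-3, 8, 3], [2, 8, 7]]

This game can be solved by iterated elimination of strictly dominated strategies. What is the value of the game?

2

Column guard 2 is strictly dominated by guard 1 for the defender (-3<8, 2<8); eliminate guard 2.
Column guard 3 is strictly dominated by guard 1 for the defender (-3<3, 2<7); eliminate guard 3.
Row target 1 is strictly dominated by row target 2 (2>-3); eliminate target 1.
Only (target 2, guard 1) remains, with payoff 2.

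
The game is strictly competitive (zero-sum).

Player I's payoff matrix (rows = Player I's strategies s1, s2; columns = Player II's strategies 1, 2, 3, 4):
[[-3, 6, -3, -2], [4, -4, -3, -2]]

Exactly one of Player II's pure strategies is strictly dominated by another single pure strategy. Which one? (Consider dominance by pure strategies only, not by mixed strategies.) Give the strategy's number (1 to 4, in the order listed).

Player II prefers columns that give Player I less. Compare 4 with 3: -3 < -2, -3 < -2.
So 3 strictly dominates 4 for Player II; 4 is strictly dominated.

4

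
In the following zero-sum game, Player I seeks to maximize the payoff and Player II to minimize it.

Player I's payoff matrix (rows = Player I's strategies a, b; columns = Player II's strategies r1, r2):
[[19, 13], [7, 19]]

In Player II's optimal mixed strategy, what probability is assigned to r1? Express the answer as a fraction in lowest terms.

Row minima are 13 and 7, so Player I's maximin is 13; column maxima are 19 and 19, so Player II's minimax is 19. These differ, so the equilibrium is in mixed strategies.
Let Player II play r1 with probability q. Player I is indifferent when 19q + 13(1−q) = 7q + 19(1−q), giving q = 1/3.

1/3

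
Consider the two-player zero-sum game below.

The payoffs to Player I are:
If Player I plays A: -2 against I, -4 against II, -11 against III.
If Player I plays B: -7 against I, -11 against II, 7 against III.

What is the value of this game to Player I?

-149/25

Column I is strictly dominated by II for Player II (it gives Player I more in every row).
The remaining 2×2 game on (A, B) × (II, III) has no saddle point. Let Player I play A with probability p; indifference gives −4p − 11(1−p) = −11p + 7(1−p), so p = 18/25.
Similarly Player II's optimal q on II is 18/25, and the value is -4·(18/25) + (-11)·(7/25) = -149/25.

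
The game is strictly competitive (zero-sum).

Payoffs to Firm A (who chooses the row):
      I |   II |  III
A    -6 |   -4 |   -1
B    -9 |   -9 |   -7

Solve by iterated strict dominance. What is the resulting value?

Column III is strictly dominated by I for Firm B (-6<-1, -9<-7); eliminate III.
Row B is strictly dominated by row A (-6>-9, -4>-9); eliminate B.
Column II is strictly dominated by I for Firm B (-6<-4); eliminate II.
Only (A, I) remains, with payoff -6.

-6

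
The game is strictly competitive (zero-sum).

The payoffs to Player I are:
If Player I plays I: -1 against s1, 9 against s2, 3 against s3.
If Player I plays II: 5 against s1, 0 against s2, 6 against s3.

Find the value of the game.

Column s3 is strictly dominated by s1 for Player II (it gives Player I more in every row).
The remaining 2×2 game on (I, II) × (s1, s2) has no saddle point. Let Player I play I with probability p; indifference gives −p + 5(1−p) = 9p, so p = 1/3.
Similarly Player II's optimal q on s1 is 3/5, and the value is -1·(3/5) + (9)·(2/5) = 3.

3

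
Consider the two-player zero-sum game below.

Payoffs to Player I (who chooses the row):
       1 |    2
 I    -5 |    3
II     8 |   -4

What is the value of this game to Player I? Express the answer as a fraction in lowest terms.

1/5

Row minima are -5 and -4, so Player I's maximin is -4; column maxima are 8 and 3, so Player II's minimax is 3. These differ, so the equilibrium is in mixed strategies.
Let Player I play I with probability p. Player II is indifferent when −5p + 8(1−p) = 3p − 4(1−p), giving p = 3/5.
Let Player II play 1 with probability q. Player I is indifferent when −5q + 3(1−q) = 8q − 4(1−q), giving q = 7/20.
The value is -5·(7/20) + (3)·(13/20) = 1/5.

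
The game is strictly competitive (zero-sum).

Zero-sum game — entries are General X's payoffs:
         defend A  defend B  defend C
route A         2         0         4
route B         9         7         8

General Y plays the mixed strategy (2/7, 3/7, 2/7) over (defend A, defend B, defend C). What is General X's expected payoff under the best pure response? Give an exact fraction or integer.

55/7

route A: (2)·(2/7) + (0)·(3/7) + (4)·(2/7) = 12/7.
route B: (9)·(2/7) + (7)·(3/7) + (8)·(2/7) = 55/7.
The best pure response is route B with expected payoff 55/7.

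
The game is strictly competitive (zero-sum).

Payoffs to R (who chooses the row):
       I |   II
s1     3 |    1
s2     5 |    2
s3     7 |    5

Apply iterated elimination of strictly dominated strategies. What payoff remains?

Row s1 is strictly dominated by row s2 (5>3, 2>1); eliminate s1.
Row s2 is strictly dominated by row s3 (7>5, 5>2); eliminate s2.
Column I is strictly dominated by II for C (5<7); eliminate I.
Only (s3, II) remains, with payoff 5.

5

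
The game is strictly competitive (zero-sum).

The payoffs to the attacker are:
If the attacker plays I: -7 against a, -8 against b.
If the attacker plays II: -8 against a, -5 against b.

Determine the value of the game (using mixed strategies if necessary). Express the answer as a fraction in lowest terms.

Row minima are -8 and -8, so the attacker's maximin is -8; column maxima are -7 and -5, so the defender's minimax is -7. These differ, so the equilibrium is in mixed strategies.
Let the attacker play I with probability p. The defender is indifferent when −7p − 8(1−p) = −8p − 5(1−p), giving p = 3/4.
Let the defender play a with probability q. The attacker is indifferent when −7q − 8(1−q) = −8q − 5(1−q), giving q = 3/4.
The value is -7·(3/4) + (-8)·(1/4) = -29/4.

-29/4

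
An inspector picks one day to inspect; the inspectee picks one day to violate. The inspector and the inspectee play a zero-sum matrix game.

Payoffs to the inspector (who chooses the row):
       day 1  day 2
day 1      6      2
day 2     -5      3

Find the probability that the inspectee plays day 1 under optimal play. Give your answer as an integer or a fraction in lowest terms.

1/12

Row minima are 2 and -5, so the inspector's maximin is 2; column maxima are 6 and 3, so the inspectee's minimax is 3. These differ, so the equilibrium is in mixed strategies.
Let the inspectee play day 1 with probability q. The inspector is indifferent when 6q + 2(1−q) = −5q + 3(1−q), giving q = 1/12.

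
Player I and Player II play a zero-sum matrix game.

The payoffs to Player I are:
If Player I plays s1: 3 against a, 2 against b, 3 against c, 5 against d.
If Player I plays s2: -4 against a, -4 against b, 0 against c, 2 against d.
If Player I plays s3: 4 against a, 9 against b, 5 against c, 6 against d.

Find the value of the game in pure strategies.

Row minima: 2, -4, 4 → Player I's maximin is 4.
Column maxima: 4, 9, 5, 6 → Player II's minimax is 4.
They coincide at (s3, a), so the value is 4.

4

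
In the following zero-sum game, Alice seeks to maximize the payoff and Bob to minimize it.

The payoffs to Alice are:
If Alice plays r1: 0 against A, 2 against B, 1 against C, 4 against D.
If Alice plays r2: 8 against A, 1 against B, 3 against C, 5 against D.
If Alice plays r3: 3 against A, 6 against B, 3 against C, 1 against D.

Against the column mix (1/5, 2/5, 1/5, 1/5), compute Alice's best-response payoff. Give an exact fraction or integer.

r1: (0)·(1/5) + (2)·(2/5) + (1)·(1/5) + (4)·(1/5) = 9/5.
r2: (8)·(1/5) + (1)·(2/5) + (3)·(1/5) + (5)·(1/5) = 18/5.
r3: (3)·(1/5) + (6)·(2/5) + (3)·(1/5) + (1)·(1/5) = 19/5.
The best pure response is r3 with expected payoff 19/5.

19/5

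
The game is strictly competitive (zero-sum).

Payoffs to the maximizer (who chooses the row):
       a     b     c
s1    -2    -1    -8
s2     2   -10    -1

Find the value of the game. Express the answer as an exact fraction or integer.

Column a is strictly dominated by c for the minimizer (it gives the maximizer more in every row).
The remaining 2×2 game on (s1, s2) × (b, c) has no saddle point. Let the maximizer play s1 with probability p; indifference gives −p − 10(1−p) = −8p − (1−p), so p = 9/16.
Similarly the minimizer's optimal q on b is 7/16, and the value is -1·(7/16) + (-8)·(9/16) = -79/16.

-79/16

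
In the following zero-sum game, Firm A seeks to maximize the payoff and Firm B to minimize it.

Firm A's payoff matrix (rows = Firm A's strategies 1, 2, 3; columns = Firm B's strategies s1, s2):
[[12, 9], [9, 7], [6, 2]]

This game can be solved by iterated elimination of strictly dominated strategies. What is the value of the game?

Column s1 is strictly dominated by s2 for Firm B (9<12, 7<9, 2<6); eliminate s1.
Row 3 is strictly dominated by row 1 (9>2); eliminate 3.
Row 2 is strictly dominated by row 1 (9>7); eliminate 2.
Only (1, s2) remains, with payoff 9.

9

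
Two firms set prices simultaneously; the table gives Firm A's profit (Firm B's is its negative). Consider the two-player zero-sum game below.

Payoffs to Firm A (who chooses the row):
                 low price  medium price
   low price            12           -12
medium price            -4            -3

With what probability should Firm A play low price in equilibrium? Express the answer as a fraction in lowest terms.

Row minima are -12 and -4, so Firm A's maximin is -4; column maxima are 12 and -3, so Firm B's minimax is -3. These differ, so the equilibrium is in mixed strategies.
Let Firm A play low price with probability p. Firm B is indifferent when 12p − 4(1−p) = −12p − 3(1−p), giving p = 1/25.

1/25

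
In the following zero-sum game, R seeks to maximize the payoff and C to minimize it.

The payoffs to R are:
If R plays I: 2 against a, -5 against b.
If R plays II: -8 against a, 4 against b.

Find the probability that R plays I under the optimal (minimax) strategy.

12/19

Row minima are -5 and -8, so R's maximin is -5; column maxima are 2 and 4, so C's minimax is 2. These differ, so the equilibrium is in mixed strategies.
Let R play I with probability p. C is indifferent when 2p − 8(1−p) = −5p + 4(1−p), giving p = 12/19.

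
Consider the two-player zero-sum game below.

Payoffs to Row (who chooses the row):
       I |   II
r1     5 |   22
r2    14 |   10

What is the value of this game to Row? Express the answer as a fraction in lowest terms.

86/7

Row minima are 5 and 10, so Row's maximin is 10; column maxima are 14 and 22, so Column's minimax is 14. These differ, so the equilibrium is in mixed strategies.
Let Row play r1 with probability p. Column is indifferent when 5p + 14(1−p) = 22p + 10(1−p), giving p = 4/21.
Let Column play I with probability q. Row is indifferent when 5q + 22(1−q) = 14q + 10(1−q), giving q = 4/7.
The value is 5·(4/7) + (22)·(3/7) = 86/7.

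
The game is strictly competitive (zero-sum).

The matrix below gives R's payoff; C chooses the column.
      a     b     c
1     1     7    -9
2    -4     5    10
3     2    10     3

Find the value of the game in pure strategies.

2

Row minima: -9, -4, 2 → R's maximin is 2.
Column maxima: 2, 10, 10 → C's minimax is 2.
They coincide at (3, a), so the value is 2.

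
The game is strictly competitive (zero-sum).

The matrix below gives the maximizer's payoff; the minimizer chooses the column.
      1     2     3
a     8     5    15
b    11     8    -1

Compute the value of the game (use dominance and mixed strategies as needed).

Column 1 is strictly dominated by 2 for the minimizer (it gives the maximizer more in every row).
The remaining 2×2 game on (a, b) × (2, 3) has no saddle point. Let the maximizer play a with probability p; indifference gives 5p + 8(1−p) = 15p − (1−p), so p = 9/19.
Similarly the minimizer's optimal q on 2 is 16/19, and the value is 5·(16/19) + (15)·(3/19) = 125/19.

125/19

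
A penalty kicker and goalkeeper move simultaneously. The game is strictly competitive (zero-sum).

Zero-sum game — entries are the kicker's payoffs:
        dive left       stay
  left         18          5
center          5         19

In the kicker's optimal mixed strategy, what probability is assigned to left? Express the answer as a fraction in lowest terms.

14/27

Row minima are 5 and 5, so the kicker's maximin is 5; column maxima are 18 and 19, so the goalkeeper's minimax is 18. These differ, so the equilibrium is in mixed strategies.
Let the kicker play left with probability p. The goalkeeper is indifferent when 18p + 5(1−p) = 5p + 19(1−p), giving p = 14/27.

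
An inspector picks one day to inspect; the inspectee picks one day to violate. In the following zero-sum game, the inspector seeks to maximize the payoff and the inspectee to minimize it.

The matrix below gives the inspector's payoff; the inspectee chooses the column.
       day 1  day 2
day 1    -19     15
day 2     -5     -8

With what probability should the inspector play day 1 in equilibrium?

3/37

Row minima are -19 and -8, so the inspector's maximin is -8; column maxima are -5 and 15, so the inspectee's minimax is -5. These differ, so the equilibrium is in mixed strategies.
Let the inspector play day 1 with probability p. The inspectee is indifferent when −19p − 5(1−p) = 15p − 8(1−p), giving p = 3/37.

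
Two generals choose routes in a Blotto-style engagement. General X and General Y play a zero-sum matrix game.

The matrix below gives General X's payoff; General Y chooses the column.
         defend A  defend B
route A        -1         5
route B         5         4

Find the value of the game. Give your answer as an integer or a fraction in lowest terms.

29/7

Row minima are -1 and 4, so General X's maximin is 4; column maxima are 5 and 5, so General Y's minimax is 5. These differ, so the equilibrium is in mixed strategies.
Let General X play route A with probability p. General Y is indifferent when −p + 5(1−p) = 5p + 4(1−p), giving p = 1/7.
Let General Y play defend A with probability q. General X is indifferent when −q + 5(1−q) = 5q + 4(1−q), giving q = 1/7.
The value is -1·(1/7) + (5)·(6/7) = 29/7.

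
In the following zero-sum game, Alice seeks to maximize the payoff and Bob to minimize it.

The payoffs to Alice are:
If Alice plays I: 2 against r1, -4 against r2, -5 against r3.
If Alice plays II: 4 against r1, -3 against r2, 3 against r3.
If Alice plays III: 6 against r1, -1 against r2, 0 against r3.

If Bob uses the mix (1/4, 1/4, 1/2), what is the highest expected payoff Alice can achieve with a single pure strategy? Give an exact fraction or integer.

7/4

I: (2)·(1/4) + (-4)·(1/4) + (-5)·(1/2) = -3.
II: (4)·(1/4) + (-3)·(1/4) + (3)·(1/2) = 7/4.
III: (6)·(1/4) + (-1)·(1/4) + (0)·(1/2) = 5/4.
The best pure response is II with expected payoff 7/4.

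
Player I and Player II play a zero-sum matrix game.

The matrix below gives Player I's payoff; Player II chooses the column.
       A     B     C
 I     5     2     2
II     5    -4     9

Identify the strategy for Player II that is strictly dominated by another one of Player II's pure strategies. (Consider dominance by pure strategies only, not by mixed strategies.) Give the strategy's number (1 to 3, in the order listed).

Player II prefers columns that give Player I less. Compare A with B: 2 < 5, -4 < 5.
So B strictly dominates A for Player II; A is strictly dominated.

1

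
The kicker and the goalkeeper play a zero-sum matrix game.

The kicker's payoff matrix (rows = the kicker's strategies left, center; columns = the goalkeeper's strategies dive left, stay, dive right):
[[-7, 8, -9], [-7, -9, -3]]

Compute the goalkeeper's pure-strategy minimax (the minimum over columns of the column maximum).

-7

The worst case (largest entry) in each column is dive left: -7, stay: 8, dive right: -3.
The best (smallest) of these is -7.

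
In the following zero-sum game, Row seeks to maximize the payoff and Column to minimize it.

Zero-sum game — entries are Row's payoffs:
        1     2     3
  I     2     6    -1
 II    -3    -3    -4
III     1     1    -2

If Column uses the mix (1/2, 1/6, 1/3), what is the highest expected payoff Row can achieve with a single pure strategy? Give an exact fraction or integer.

I: (2)·(1/2) + (6)·(1/6) + (-1)·(1/3) = 5/3.
II: (-3)·(1/2) + (-3)·(1/6) + (-4)·(1/3) = -10/3.
III: (1)·(1/2) + (1)·(1/6) + (-2)·(1/3) = 0.
The best pure response is I with expected payoff 5/3.

5/3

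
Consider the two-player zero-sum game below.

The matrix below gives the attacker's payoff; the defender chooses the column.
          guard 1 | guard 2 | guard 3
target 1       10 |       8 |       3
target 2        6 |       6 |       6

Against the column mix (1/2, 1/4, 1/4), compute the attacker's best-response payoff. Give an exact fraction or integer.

31/4

target 1: (10)·(1/2) + (8)·(1/4) + (3)·(1/4) = 31/4.
target 2: (6)·(1/2) + (6)·(1/4) + (6)·(1/4) = 6.
The best pure response is target 1 with expected payoff 31/4.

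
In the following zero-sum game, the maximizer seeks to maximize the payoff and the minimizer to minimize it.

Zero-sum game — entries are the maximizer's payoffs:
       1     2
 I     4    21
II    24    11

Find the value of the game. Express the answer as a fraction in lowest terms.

Row minima are 4 and 11, so the maximizer's maximin is 11; column maxima are 24 and 21, so the minimizer's minimax is 21. These differ, so the equilibrium is in mixed strategies.
Let the maximizer play I with probability p. The minimizer is indifferent when 4p + 24(1−p) = 21p + 11(1−p), giving p = 13/30.
Let the minimizer play 1 with probability q. The maximizer is indifferent when 4q + 21(1−q) = 24q + 11(1−q), giving q = 1/3.
The value is 4·(1/3) + (21)·(2/3) = 46/3.

46/3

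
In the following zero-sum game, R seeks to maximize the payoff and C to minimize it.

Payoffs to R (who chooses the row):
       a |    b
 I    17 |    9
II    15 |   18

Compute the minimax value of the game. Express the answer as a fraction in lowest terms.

Row minima are 9 and 15, so R's maximin is 15; column maxima are 17 and 18, so C's minimax is 17. These differ, so the equilibrium is in mixed strategies.
Let R play I with probability p. C is indifferent when 17p + 15(1−p) = 9p + 18(1−p), giving p = 3/11.
Let C play a with probability q. R is indifferent when 17q + 9(1−q) = 15q + 18(1−q), giving q = 9/11.
The value is 17·(9/11) + (9)·(2/11) = 171/11.

171/11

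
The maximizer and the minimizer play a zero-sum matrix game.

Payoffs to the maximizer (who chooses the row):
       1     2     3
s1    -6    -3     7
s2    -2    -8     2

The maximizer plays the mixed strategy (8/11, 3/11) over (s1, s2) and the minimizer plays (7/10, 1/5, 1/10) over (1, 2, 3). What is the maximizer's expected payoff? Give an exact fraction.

Against (7/10, 1/5, 1/10), each row's expected payoff is s1: -41/10; s2: -14/5.
Taking the (8/11, 3/11)-weighted average: (8/11)·(-41/10) + (3/11)·(-14/5) = -206/55.

-206/55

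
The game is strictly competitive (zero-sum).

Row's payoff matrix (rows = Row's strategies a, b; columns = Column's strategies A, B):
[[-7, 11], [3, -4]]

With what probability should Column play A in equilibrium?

Row minima are -7 and -4, so Row's maximin is -4; column maxima are 3 and 11, so Column's minimax is 3. These differ, so the equilibrium is in mixed strategies.
Let Column play A with probability q. Row is indifferent when −7q + 11(1−q) = 3q − 4(1−q), giving q = 3/5.

3/5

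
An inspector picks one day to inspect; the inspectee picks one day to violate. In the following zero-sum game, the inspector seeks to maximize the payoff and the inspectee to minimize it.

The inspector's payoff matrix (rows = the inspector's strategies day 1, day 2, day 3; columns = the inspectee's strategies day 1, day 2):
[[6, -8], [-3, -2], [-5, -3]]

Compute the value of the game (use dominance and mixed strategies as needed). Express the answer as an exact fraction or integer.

-12/5

Row day 3 is strictly dominated by row day 2, so the inspector never plays it.
The remaining 2×2 game on (day 1, day 2) × (day 1, day 2) has no saddle point. Let the inspector play day 1 with probability p; indifference gives 6p − 3(1−p) = −8p − 2(1−p), so p = 1/15.
Similarly the inspectee's optimal q on day 1 is 2/5, and the value is 6·(2/5) + (-8)·(3/5) = -12/5.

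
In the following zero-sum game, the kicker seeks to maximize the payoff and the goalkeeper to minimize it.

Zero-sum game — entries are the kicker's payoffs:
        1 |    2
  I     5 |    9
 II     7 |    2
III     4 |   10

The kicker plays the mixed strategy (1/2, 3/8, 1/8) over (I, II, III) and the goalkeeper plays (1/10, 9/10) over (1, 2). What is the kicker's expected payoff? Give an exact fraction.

513/80

Against (1/10, 9/10), each row's expected payoff is I: 43/5; II: 5/2; III: 47/5.
Taking the (1/2, 3/8, 1/8)-weighted average: (1/2)·(43/5) + (3/8)·(5/2) + (1/8)·(47/5) = 513/80.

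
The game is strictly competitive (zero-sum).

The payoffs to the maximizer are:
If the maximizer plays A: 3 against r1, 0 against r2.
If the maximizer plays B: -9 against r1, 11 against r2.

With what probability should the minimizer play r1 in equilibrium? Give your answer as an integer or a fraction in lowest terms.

11/23

Row minima are 0 and -9, so the maximizer's maximin is 0; column maxima are 3 and 11, so the minimizer's minimax is 3. These differ, so the equilibrium is in mixed strategies.
Let the minimizer play r1 with probability q. The maximizer is indifferent when 3q = −9q + 11(1−q), giving q = 11/23.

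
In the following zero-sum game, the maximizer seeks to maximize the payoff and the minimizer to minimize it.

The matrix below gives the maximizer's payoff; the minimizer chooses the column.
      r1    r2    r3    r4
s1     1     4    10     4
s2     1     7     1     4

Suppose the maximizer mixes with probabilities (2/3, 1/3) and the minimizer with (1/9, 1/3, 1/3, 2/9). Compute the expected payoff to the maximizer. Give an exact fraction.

Against (1/9, 1/3, 1/3, 2/9), each row's expected payoff is s1: 17/3; s2: 11/3.
Taking the (2/3, 1/3)-weighted average: (2/3)·(17/3) + (1/3)·(11/3) = 5.

5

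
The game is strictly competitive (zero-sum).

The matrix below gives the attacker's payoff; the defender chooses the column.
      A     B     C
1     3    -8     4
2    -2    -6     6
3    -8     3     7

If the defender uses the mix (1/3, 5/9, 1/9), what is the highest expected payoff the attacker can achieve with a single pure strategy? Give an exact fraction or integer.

1: (3)·(1/3) + (-8)·(5/9) + (4)·(1/9) = -3.
2: (-2)·(1/3) + (-6)·(5/9) + (6)·(1/9) = -10/3.
3: (-8)·(1/3) + (3)·(5/9) + (7)·(1/9) = -2/9.
The best pure response is 3 with expected payoff -2/9.

-2/9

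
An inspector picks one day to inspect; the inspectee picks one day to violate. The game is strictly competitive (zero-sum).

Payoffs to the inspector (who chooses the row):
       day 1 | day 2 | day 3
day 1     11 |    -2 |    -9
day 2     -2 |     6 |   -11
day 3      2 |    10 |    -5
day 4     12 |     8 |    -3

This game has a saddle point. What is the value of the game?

Row minima: -9, -11, -5, -3 → the inspector's maximin is -3.
Column maxima: 12, 10, -3 → the inspectee's minimax is -3.
They coincide at (day 4, day 3), so the value is -3.

-3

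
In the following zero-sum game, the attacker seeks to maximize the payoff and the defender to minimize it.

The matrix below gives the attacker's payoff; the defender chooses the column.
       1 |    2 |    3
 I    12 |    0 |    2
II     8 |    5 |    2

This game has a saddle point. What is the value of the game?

2

Row minima: 0, 2 → the attacker's maximin is 2.
Column maxima: 12, 5, 2 → the defender's minimax is 2.
They coincide at (II, 3), so the value is 2.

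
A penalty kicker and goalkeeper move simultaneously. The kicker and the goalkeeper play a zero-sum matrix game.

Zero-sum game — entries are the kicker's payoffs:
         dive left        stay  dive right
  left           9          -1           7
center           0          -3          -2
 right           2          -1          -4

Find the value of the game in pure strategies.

Row minima: -1, -3, -4 → the kicker's maximin is -1.
Column maxima: 9, -1, 7 → the goalkeeper's minimax is -1.
They coincide at (left, stay), so the value is -1.

-1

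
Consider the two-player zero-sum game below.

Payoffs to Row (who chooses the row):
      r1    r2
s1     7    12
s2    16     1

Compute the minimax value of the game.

37/4

Row minima are 7 and 1, so Row's maximin is 7; column maxima are 16 and 12, so Column's minimax is 12. These differ, so the equilibrium is in mixed strategies.
Let Row play s1 with probability p. Column is indifferent when 7p + 16(1−p) = 12p + (1−p), giving p = 3/4.
Let Column play r1 with probability q. Row is indifferent when 7q + 12(1−q) = 16q + (1−q), giving q = 11/20.
The value is 7·(11/20) + (12)·(9/20) = 37/4.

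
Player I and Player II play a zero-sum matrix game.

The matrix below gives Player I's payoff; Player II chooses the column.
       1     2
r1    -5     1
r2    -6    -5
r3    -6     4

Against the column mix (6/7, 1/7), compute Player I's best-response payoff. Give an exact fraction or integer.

-29/7

r1: (-5)·(6/7) + (1)·(1/7) = -29/7.
r2: (-6)·(6/7) + (-5)·(1/7) = -41/7.
r3: (-6)·(6/7) + (4)·(1/7) = -32/7.
The best pure response is r1 with expected payoff -29/7.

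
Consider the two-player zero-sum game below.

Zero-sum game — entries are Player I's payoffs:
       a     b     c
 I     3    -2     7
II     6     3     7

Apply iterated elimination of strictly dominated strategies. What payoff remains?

Column a is strictly dominated by b for Player II (-2<3, 3<6); eliminate a.
Column c is strictly dominated by b for Player II (-2<7, 3<7); eliminate c.
Row I is strictly dominated by row II (3>-2); eliminate I.
Only (II, b) remains, with payoff 3.

3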